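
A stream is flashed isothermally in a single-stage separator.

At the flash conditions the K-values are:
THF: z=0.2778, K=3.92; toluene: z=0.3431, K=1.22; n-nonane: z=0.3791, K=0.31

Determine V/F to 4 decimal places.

V/F = 0.4981

Material balance + equilibrium reduce to Σ zᵢ(Kᵢ−1)/(1+V/F(Kᵢ−1)) = 0.
Check two-phase: ΣzᵢKᵢ = 1.6251 > 1 and Σzᵢ/Kᵢ = 1.5750 > 1, so g(0) = 0.6251 > 0 and g(1) = -0.5750 < 0.
Newton iteration, V/F⁰ = 0.38:
  V/F = 0.3800: g = 0.09964, g' = -0.8779 → V/F = 0.4935
  V/F = 0.4935: g = 0.00377, g' = -0.8260 → V/F = 0.4981
Converged at V/F = 0.4981.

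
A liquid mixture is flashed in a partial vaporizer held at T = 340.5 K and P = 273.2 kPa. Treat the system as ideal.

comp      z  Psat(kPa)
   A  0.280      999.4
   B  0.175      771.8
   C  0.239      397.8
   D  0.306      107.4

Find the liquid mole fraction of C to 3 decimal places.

Raoult's law: Kᵢ = Pᵢˢᵃᵗ/P = Pᵢˢᵃᵗ/273.2.
  K_A = 999.4/273.2 = 3.65813, K_B = 771.8/273.2 = 2.82504, K_C = 397.8/273.2 = 1.45608, K_D = 107.4/273.2 = 0.39312
Material balance + equilibrium reduce to Σ zᵢ(Kᵢ−1)/(1+β(Kᵢ−1)) = 0.
Feasibility: ΣzᵢKᵢ = 1.987, Σzᵢ/Kᵢ = 1.081 — both > 1, two phases present.
Newton iteration, β⁰ = 0.67:
  β = 0.670: g = 0.1819, g' = -0.723 → β = 0.922
  β = 0.922: g = -0.0097, g' = -0.852 → β = 0.910
Converged at β = 0.910.
Compositions from xᵢ = zᵢ/(1+β(Kᵢ−1)), yᵢ = Kᵢxᵢ:
  A: x = 0.082, y = 0.300
  B: x = 0.066, y = 0.186
  C: x = 0.169, y = 0.246
  D: x = 0.683, y = 0.269

x_C = 0.169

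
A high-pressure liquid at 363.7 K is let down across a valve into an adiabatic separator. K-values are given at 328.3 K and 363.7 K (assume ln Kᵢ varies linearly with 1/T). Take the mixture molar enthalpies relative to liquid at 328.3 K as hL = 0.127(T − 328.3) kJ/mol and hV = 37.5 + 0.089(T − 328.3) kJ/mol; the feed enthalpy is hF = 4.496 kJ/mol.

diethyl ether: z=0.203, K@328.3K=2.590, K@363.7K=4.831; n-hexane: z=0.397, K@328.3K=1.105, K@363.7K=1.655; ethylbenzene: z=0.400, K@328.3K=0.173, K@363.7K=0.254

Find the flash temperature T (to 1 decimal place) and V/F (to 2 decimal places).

T = 331.7 K, V/F = 0.11

Adiabatic flash: solve Rachford–Rice at each trial T, then check hF = ψ·hV(T) + (1−ψ)·hL(T).
  T = 328.3 K: K = (2.590, 1.105, 0.173), RR gives ψ = 0.044, H_out = 1.643 kJ/mol
  T = 363.7 K: K = (4.831, 1.655, 0.254), RR gives ψ = 0.487, H_out = 22.098 kJ/mol
  T = 346.0 K: K = (3.594, 1.366, 0.212), RR gives ψ = 0.316, H_out = 13.878 kJ/mol
  T = 337.1 K: K = (3.061, 1.231, 0.192), RR gives ψ = 0.198, H_out = 8.483 kJ/mol
  T = 332.7 K: K = (2.819, 1.167, 0.182), RR gives ψ = 0.127, H_out = 5.300 kJ/mol
  T = 330.5 K: K = (2.703, 1.136, 0.178), RR gives ψ = 0.087, H_out = 3.540 kJ/mol
Linear interpolation between T = 330.5 (H_out = 3.540) and T = 332.7 (H_out = 5.300) on hF = 4.496 gives T ≈ 331.7 K, at which ψ = 0.11.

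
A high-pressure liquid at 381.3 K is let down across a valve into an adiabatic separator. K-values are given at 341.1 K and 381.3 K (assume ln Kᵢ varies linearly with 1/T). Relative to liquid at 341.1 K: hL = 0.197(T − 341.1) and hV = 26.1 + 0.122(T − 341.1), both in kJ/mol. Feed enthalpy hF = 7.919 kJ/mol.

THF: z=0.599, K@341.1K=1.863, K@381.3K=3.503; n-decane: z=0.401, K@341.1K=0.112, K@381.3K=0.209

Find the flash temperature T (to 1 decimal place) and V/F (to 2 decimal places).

Adiabatic flash: solve Rachford–Rice at each trial T, then check hF = ψ·hV(T) + (1−ψ)·hL(T).
  T = 341.1 K: K = (1.863, 0.112), RR gives ψ = 0.210, H_out = 5.478 kJ/mol
  T = 381.3 K: K = (3.503, 0.209), RR gives ψ = 0.597, H_out = 21.703 kJ/mol
  T = 361.2 K: K = (2.600, 0.156), RR gives ψ = 0.459, H_out = 15.243 kJ/mol
  T = 351.1 K: K = (2.210, 0.133), RR gives ψ = 0.359, H_out = 11.071 kJ/mol
  T = 346.1 K: K = (2.031, 0.122), RR gives ψ = 0.293, H_out = 8.533 kJ/mol
  T = 343.6 K: K = (1.946, 0.117), RR gives ψ = 0.254, H_out = 7.085 kJ/mol
  T = 344.9 K: K = (1.990, 0.120), RR gives ψ = 0.275, H_out = 7.856 kJ/mol
Linear interpolation between T = 344.9 (H_out = 7.856) and T = 346.1 (H_out = 8.533) on hF = 7.919 gives T ≈ 345.0 K, at which ψ = 0.28.

T = 345.0 K, V/F = 0.28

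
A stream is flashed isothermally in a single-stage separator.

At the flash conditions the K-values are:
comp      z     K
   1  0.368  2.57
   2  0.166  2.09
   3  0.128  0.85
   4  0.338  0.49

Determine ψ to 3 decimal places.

ψ = 0.880

Material balance + equilibrium reduce to Σ zᵢ(Kᵢ−1)/(1+ψ(Kᵢ−1)) = 0.
Feasibility: ΣzᵢKᵢ = 1.567, Σzᵢ/Kᵢ = 1.063 — both > 1, two phases present.
Iterate (Newton) starting at ψ = 0.5:
  ψ = 0.500: g = 0.1886, g' = -0.529 → ψ = 0.857
  ψ = 0.857: g = 0.0118, g' = -0.499 → ψ = 0.880
Converged at ψ = 0.880.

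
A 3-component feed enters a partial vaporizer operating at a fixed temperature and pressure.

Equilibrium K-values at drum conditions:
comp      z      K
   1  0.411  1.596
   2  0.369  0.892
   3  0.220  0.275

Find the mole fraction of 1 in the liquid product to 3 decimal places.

x_1 = 0.373

Newton iteration, β⁰ = 0.5:
  β = 0.500: g = -0.1036, g' = -0.376 → β = 0.224
  β = 0.224: g = -0.0153, g' = -0.283 → β = 0.170
Converged at β = 0.170.
Compositions from xᵢ = zᵢ/(1+β(Kᵢ−1)), yᵢ = Kᵢxᵢ:
  1: x = 0.373, y = 0.596
  2: x = 0.376, y = 0.335
  3: x = 0.251, y = 0.069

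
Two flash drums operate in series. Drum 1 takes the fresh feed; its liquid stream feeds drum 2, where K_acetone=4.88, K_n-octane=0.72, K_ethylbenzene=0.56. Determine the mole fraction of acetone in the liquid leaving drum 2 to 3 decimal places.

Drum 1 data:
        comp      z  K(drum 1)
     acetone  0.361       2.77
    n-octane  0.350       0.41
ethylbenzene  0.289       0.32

x_acetone (drum 2) = 0.084

Drum 1:
Let ψ₁ = V/F and solve Σ zᵢ(Kᵢ−1)/(1+ψ₁(Kᵢ−1)) = 0.
Feasibility: ΣzᵢKᵢ = 1.236, Σzᵢ/Kᵢ = 1.887 — both > 1, two phases present.
Newton iteration, ψ₁⁰ = 0.5:
  ψ₁ = 0.500: g = -0.2517, g' = -0.870 → ψ₁ = 0.211
Converged at ψ₁ = 0.211.
Drum-1 compositions:
  acetone: x = 0.263, y = 0.728
  n-octane: x = 0.400, y = 0.164
  ethylbenzene: x = 0.337, y = 0.108
Drum-2 feed = drum-1 liquid: z₂ = (0.2629, 0.3997, 0.3374).
Drum 2:
Iterate (Newton) starting at ψ₂ = 0.5:
  ψ₂ = 0.500: g = 0.0264, g' = -0.608 → ψ₂ = 0.544
  ψ₂ = 0.544: g = 0.0009, g' = -0.566 → ψ₂ = 0.545
Converged at ψ₂ = 0.545.
  acetone: x = 0.084, y = 0.412
  n-octane: x = 0.472, y = 0.340
  ethylbenzene: x = 0.444, y = 0.249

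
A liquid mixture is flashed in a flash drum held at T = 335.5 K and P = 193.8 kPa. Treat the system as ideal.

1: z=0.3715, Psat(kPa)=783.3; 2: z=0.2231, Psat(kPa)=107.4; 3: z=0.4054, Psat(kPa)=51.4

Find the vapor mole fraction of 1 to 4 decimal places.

Raoult's law: Kᵢ = Pᵢˢᵃᵗ/P = Pᵢˢᵃᵗ/193.8.
  K_1 = 783.3/193.8 = 4.041796, K_2 = 107.4/193.8 = 0.554180, K_3 = 51.4/193.8 = 0.265222
Material balance + equilibrium reduce to Σ zᵢ(Kᵢ−1)/(1+ψ(Kᵢ−1)) = 0.
Feasibility: ΣzᵢKᵢ = 1.7327, Σzᵢ/Kᵢ = 2.0230 — both > 1, two phases present.
Newton iteration, ψ⁰ = 0.57:
  ψ = 0.5700: g = -0.23254, g' = -1.1876 → ψ = 0.3742
  ψ = 0.3742: g = -0.00173, g' = -1.2320 → ψ = 0.3728
Converged at ψ = 0.3728.
Compositions from xᵢ = zᵢ/(1+ψ(Kᵢ−1)), yᵢ = Kᵢxᵢ:
  1: x = 0.1741, y = 0.7036
  2: x = 0.2676, y = 0.1483
  3: x = 0.5583, y = 0.1481

y_1 = 0.7036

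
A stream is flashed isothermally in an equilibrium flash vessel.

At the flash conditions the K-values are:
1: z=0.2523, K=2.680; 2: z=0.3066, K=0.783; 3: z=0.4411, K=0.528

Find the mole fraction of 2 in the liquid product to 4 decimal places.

Rachford–Rice: g(V/F) = Σ zᵢ(Kᵢ−1)/(1+V/F(Kᵢ−1)) = 0.
g(0) = ΣzᵢKᵢ − 1 = 0.1491 and g(1) = 1 − Σzᵢ/Kᵢ = -0.3211, so a root lies in (0, 1).
Newton iteration, V/F⁰ = 0.5:
  V/F = 0.5000: g = -0.11678, g' = -0.3969 → V/F = 0.2057
  V/F = 0.2057: g = 0.01476, g' = -0.5296 → V/F = 0.2336
  V/F = 0.2336: g = 0.00032, g' = -0.5074 → V/F = 0.2342
Converged at V/F = 0.2342.
Compositions from xᵢ = zᵢ/(1+V/F(Kᵢ−1)), yᵢ = Kᵢxᵢ:
  1: x = 0.1811, y = 0.4852
  2: x = 0.3230, y = 0.2529
  3: x = 0.4959, y = 0.2618

x_2 = 0.3230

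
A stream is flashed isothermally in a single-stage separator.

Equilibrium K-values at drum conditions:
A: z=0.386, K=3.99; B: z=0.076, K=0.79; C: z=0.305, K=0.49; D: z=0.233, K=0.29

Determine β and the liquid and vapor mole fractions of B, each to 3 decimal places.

β = 0.479, x_B = 0.085, y_B = 0.067

Iterate (Newton) starting at β = 0.66:
  β = 0.660: g = -0.1762, g' = -0.991 → β = 0.482
  β = 0.482: g = -0.0030, g' = -0.994 → β = 0.479
Converged at β = 0.479.
Compositions from xᵢ = zᵢ/(1+β(Kᵢ−1)), yᵢ = Kᵢxᵢ:
  A: x = 0.159, y = 0.633
  B: x = 0.085, y = 0.067
  C: x = 0.404, y = 0.198
  D: x = 0.353, y = 0.102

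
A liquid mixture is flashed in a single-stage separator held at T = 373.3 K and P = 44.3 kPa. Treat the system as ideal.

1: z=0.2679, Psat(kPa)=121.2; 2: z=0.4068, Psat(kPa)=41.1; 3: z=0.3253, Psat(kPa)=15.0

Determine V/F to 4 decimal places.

V/F = 0.3129

Raoult's law: Kᵢ = Pᵢˢᵃᵗ/P = Pᵢˢᵃᵗ/44.3.
  K_1 = 121.2/44.3 = 2.735892, K_2 = 41.1/44.3 = 0.927765, K_3 = 15.0/44.3 = 0.338600
Material balance + equilibrium reduce to Σ zᵢ(Kᵢ−1)/(1+V/F(Kᵢ−1)) = 0.
Check two-phase: ΣzᵢKᵢ = 1.2205 > 1 and Σzᵢ/Kᵢ = 1.4971 > 1, so g(0) = 0.2205 > 0 and g(1) = -0.4971 < 0.
Iterate (Newton) starting at V/F = 0.6:
  V/F = 0.6000: g = -0.15963, g' = -0.5872 → V/F = 0.3281
  V/F = 0.3281: g = -0.00860, g' = -0.5620 → V/F = 0.3128
  V/F = 0.3128: g = 0.00004, g' = -0.5675 → V/F = 0.3129
Converged at V/F = 0.3129.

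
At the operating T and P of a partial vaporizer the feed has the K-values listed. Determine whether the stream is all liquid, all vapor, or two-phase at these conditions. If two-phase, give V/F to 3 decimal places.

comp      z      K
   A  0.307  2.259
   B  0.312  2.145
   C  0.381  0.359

two-phase, V/F = 0.648

ΣzᵢKᵢ = 1.500; Σzᵢ/Kᵢ = 1.343.
Both exceed 1, so a two-phase solution exists.
Rachford–Rice: g(ψ) = Σ zᵢ(Kᵢ−1)/(1+ψ(Kᵢ−1)) = 0.
Newton iteration, ψ⁰ = 0.66:
  ψ = 0.660: g = -0.0087, g' = -0.748 → ψ = 0.648
Converged at ψ = 0.648.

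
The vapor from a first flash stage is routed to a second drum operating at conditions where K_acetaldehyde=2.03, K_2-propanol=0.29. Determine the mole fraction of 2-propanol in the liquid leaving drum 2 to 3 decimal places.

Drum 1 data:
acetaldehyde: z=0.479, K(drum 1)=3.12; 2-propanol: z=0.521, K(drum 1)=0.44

Drum 1:
Let ψ₁ = V/F and solve Σ zᵢ(Kᵢ−1)/(1+ψ₁(Kᵢ−1)) = 0.
Check two-phase: ΣzᵢKᵢ = 1.724 > 1 and Σzᵢ/Kᵢ = 1.338 > 1, so g(0) = 0.724 > 0 and g(1) = -0.338 < 0.
Binary case is linear: z₁(K₁−1)(1+ψ₁(K₂−1)) + z₂(K₂−1)(1+ψ₁(K₁−1)) = 0
⇒ ψ₁ = [z₁(K₁−1)+z₂(K₂−1)] / [−(K₁−1)(K₂−1)] = 0.7237/1.1872 = 0.610
Drum-1 compositions:
  acetaldehyde: x = 0.209, y = 0.652
  2-propanol: x = 0.791, y = 0.348
Drum-2 feed = drum-1 vapor: z₂ = (0.6519, 0.3481).
Drum 2:
Material balance + equilibrium reduce to Σ zᵢ(Kᵢ−1)/(1+ψ₂(Kᵢ−1)) = 0.
Feasibility: ΣzᵢKᵢ = 1.424, Σzᵢ/Kᵢ = 1.521 — both > 1, two phases present.
Iterate (Newton) starting at ψ₂ = 0.56:
  ψ₂ = 0.560: g = 0.0156, g' = -0.762 → ψ₂ = 0.581
  ψ₂ = 0.581: g = -0.0002, g' = -0.779 → ψ₂ = 0.580
Converged at ψ₂ = 0.580.
  acetaldehyde: x = 0.408, y = 0.828
  2-propanol: x = 0.592, y = 0.172

x_2-propanol (drum 2) = 0.592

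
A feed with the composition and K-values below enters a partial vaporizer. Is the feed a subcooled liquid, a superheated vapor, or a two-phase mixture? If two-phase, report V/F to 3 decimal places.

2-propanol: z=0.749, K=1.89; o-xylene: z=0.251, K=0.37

ΣzᵢKᵢ = 1.508; Σzᵢ/Kᵢ = 1.075.
Both exceed 1, so a two-phase solution exists.
Rachford–Rice: g(ψ) = Σ zᵢ(Kᵢ−1)/(1+ψ(Kᵢ−1)) = 0.
Binary case is linear: z₁(K₁−1)(1+ψ(K₂−1)) + z₂(K₂−1)(1+ψ(K₁−1)) = 0
⇒ ψ = [z₁(K₁−1)+z₂(K₂−1)] / [−(K₁−1)(K₂−1)] = 0.5085/0.5607 = 0.907

two-phase, V/F = 0.907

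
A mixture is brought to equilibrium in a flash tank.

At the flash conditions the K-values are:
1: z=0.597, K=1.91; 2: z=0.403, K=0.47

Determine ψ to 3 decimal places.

Let ψ = V/F and solve Σ zᵢ(Kᵢ−1)/(1+ψ(Kᵢ−1)) = 0.
g(0) = ΣzᵢKᵢ − 1 = 0.330 and g(1) = 1 − Σzᵢ/Kᵢ = -0.170, so a root lies in (0, 1).
Binary case is linear: z₁(K₁−1)(1+ψ(K₂−1)) + z₂(K₂−1)(1+ψ(K₁−1)) = 0
⇒ ψ = [z₁(K₁−1)+z₂(K₂−1)] / [−(K₁−1)(K₂−1)] = 0.3297/0.4823 = 0.684

ψ = 0.684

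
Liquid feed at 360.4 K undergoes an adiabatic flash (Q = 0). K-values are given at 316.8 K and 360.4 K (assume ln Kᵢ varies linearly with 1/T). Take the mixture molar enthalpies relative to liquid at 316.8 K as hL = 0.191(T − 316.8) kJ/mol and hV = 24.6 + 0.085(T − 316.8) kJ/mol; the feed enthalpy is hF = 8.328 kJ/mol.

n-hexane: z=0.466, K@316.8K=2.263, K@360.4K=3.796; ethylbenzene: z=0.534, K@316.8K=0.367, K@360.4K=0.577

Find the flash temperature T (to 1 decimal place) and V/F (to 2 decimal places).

Adiabatic flash: solve Rachford–Rice at each trial T, then check hF = ψ·hV(T) + (1−ψ)·hL(T).
  T = 316.8 K: K = (2.263, 0.367), RR gives ψ = 0.313, H_out = 7.709 kJ/mol
  T = 360.4 K: K = (3.796, 0.577), RR gives ψ = 0.911, H_out = 26.521 kJ/mol
  T = 338.6 K: K = (2.980, 0.467), RR gives ψ = 0.604, H_out = 17.638 kJ/mol
  T = 327.7 K: K = (2.609, 0.416), RR gives ψ = 0.466, H_out = 12.996 kJ/mol
  T = 322.2 K: K = (2.431, 0.391), RR gives ψ = 0.392, H_out = 10.444 kJ/mol
  T = 319.5 K: K = (2.346, 0.379), RR gives ψ = 0.353, H_out = 9.110 kJ/mol
  T = 318.1 K: K = (2.303, 0.373), RR gives ψ = 0.333, H_out = 8.393 kJ/mol
Linear interpolation between T = 316.8 (H_out = 7.709) and T = 318.1 (H_out = 8.393) on hF = 8.328 gives T ≈ 318.0 K, at which ψ = 0.33.

T = 318.0 K, V/F = 0.33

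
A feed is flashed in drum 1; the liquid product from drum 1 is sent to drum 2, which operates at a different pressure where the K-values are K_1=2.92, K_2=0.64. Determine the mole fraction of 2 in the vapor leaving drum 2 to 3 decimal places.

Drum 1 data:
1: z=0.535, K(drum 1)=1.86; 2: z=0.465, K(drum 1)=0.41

y_2 (drum 2) = 0.539

Drum 1:
Binary case is linear: z₁(K₁−1)(1+ψ₁(K₂−1)) + z₂(K₂−1)(1+ψ₁(K₁−1)) = 0
⇒ ψ₁ = [z₁(K₁−1)+z₂(K₂−1)] / [−(K₁−1)(K₂−1)] = 0.1858/0.5074 = 0.366
Drum-1 compositions:
  1: x = 0.407, y = 0.757
  2: x = 0.593, y = 0.243
Drum-2 feed = drum-1 liquid: z₂ = (0.4069, 0.5931).
Drum 2:
Material balance + equilibrium reduce to Σ zᵢ(Kᵢ−1)/(1+ψ₂(Kᵢ−1)) = 0.
Feasibility: ΣzᵢKᵢ = 1.568, Σzᵢ/Kᵢ = 1.066 — both > 1, two phases present.
Binary case is linear: z₁(K₁−1)(1+ψ₂(K₂−1)) + z₂(K₂−1)(1+ψ₂(K₁−1)) = 0
⇒ ψ₂ = [z₁(K₁−1)+z₂(K₂−1)] / [−(K₁−1)(K₂−1)] = 0.5677/0.6912 = 0.821
  1: x = 0.158, y = 0.461
  2: x = 0.842, y = 0.539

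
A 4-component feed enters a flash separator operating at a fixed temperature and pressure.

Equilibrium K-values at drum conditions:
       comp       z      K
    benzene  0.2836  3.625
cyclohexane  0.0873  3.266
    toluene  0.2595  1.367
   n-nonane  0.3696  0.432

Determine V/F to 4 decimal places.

Rachford–Rice: g(V/F) = Σ zᵢ(Kᵢ−1)/(1+V/F(Kᵢ−1)) = 0.
Feasibility: ΣzᵢKᵢ = 1.8276, Σzᵢ/Kᵢ = 1.1504 — both > 1, two phases present.
Newton–Raphson from V/F = 0.61:
  V/F = 0.6100: g = 0.12581, g' = -0.6703 → V/F = 0.7977
  V/F = 0.7977: g = 0.00090, g' = -0.6806 → V/F = 0.7990
Converged at V/F = 0.7990.

V/F = 0.7990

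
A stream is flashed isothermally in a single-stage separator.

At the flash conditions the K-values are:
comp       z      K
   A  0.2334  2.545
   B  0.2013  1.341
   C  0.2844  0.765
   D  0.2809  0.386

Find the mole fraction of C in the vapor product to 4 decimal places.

y_C = 0.2375

Material balance + equilibrium reduce to Σ zᵢ(Kᵢ−1)/(1+V/F(Kᵢ−1)) = 0.
Feasibility: ΣzᵢKᵢ = 1.1899, Σzᵢ/Kᵢ = 1.3413 — both > 1, two phases present.
Newton iteration, V/F⁰ = 0.33:
  V/F = 0.3300: g = 0.01178, g' = -0.4483 → V/F = 0.3563
  V/F = 0.3563: g = 0.00008, g' = -0.4426 → V/F = 0.3565
Converged at V/F = 0.3565.
Compositions from xᵢ = zᵢ/(1+V/F(Kᵢ−1)), yᵢ = Kᵢxᵢ:
  A: x = 0.1505, y = 0.3830
  B: x = 0.1795, y = 0.2407
  C: x = 0.3104, y = 0.2375
  D: x = 0.3596, y = 0.1388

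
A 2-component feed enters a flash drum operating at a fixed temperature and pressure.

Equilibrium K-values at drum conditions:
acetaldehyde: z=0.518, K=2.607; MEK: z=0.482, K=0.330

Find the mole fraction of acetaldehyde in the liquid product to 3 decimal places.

Material balance + equilibrium reduce to Σ zᵢ(Kᵢ−1)/(1+ψ(Kᵢ−1)) = 0.
Feasibility: ΣzᵢKᵢ = 1.509, Σzᵢ/Kᵢ = 1.659 — both > 1, two phases present.
Iterate (Newton) starting at ψ = 0.5:
  ψ = 0.500: g = -0.0241, g' = -0.901 → ψ = 0.473
Converged at ψ = 0.473.
Compositions from xᵢ = zᵢ/(1+ψ(Kᵢ−1)), yᵢ = Kᵢxᵢ:
  acetaldehyde: x = 0.294, y = 0.767
  MEK: x = 0.706, y = 0.233

x_acetaldehyde = 0.294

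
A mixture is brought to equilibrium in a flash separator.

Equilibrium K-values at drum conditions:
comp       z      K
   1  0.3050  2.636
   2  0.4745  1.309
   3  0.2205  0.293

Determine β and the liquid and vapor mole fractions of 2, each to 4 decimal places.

Rachford–Rice: g(β) = Σ zᵢ(Kᵢ−1)/(1+β(Kᵢ−1)) = 0.
Check two-phase: ΣzᵢKᵢ = 1.4897 > 1 and Σzᵢ/Kᵢ = 1.2308 > 1, so g(0) = 0.4897 > 0 and g(1) = -0.2308 < 0.
Iterate (Newton) starting at β = 0.5:
  β = 0.5000: g = 0.16033, g' = -0.5447 → β = 0.7944
  β = 0.7944: g = -0.02089, g' = -0.7571 → β = 0.7668
  β = 0.7668: g = -0.00058, g' = -0.7159 → β = 0.7659
Converged at β = 0.7659.
Compositions from xᵢ = zᵢ/(1+β(Kᵢ−1)), yᵢ = Kᵢxᵢ:
  1: x = 0.1354, y = 0.3568
  2: x = 0.3837, y = 0.5022
  3: x = 0.4809, y = 0.1409

β = 0.7659, x_2 = 0.3837, y_2 = 0.5022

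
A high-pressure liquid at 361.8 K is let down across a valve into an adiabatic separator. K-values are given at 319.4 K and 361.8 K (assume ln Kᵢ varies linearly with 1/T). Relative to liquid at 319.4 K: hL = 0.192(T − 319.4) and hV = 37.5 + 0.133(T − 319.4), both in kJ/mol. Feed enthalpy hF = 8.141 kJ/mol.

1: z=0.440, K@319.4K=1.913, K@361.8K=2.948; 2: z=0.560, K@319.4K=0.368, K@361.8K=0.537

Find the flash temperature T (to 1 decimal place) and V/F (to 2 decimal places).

Adiabatic flash: solve Rachford–Rice at each trial T, then check hF = ψ·hV(T) + (1−ψ)·hL(T).
  T = 319.4 K: K = (1.913, 0.368), RR gives ψ = 0.083, H_out = 3.106 kJ/mol
  T = 361.8 K: K = (2.948, 0.537), RR gives ψ = 0.663, H_out = 31.339 kJ/mol
  T = 340.6 K: K = (2.407, 0.450), RR gives ψ = 0.402, H_out = 18.631 kJ/mol
  T = 330.0 K: K = (2.154, 0.408), RR gives ψ = 0.258, H_out = 11.551 kJ/mol
  T = 324.7 K: K = (2.032, 0.388), RR gives ψ = 0.176, H_out = 7.565 kJ/mol
  T = 327.4 K: K = (2.094, 0.398), RR gives ψ = 0.219, H_out = 9.645 kJ/mol
  T = 326.0 K: K = (2.061, 0.393), RR gives ψ = 0.197, H_out = 8.580 kJ/mol
Linear interpolation between T = 324.7 (H_out = 7.565) and T = 326.0 (H_out = 8.580) on hF = 8.141 gives T ≈ 325.4 K, at which ψ = 0.19.

T = 325.4 K, V/F = 0.19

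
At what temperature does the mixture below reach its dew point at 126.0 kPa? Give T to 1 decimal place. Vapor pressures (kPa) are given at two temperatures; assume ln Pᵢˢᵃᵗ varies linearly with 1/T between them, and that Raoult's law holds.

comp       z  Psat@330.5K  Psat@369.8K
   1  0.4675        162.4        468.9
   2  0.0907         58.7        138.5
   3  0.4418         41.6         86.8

T = 361.0 K

Dew-point temperature: Σzᵢ·P/Pᵢˢᵃᵗ(T) = 1. Interpolate ln Pᵢˢᵃᵗ = aᵢ + bᵢ/T.
  T = 330.5 K: ΣzᵢP/Pᵢˢᵃᵗ = 1.8955
  T = 369.8 K: ΣzᵢP/Pᵢˢᵃᵗ = 0.8495
  T = 350.1 K: ΣzᵢP/Pᵢˢᵃᵗ = 1.2397
  T = 360.0 K: ΣzᵢP/Pᵢˢᵃᵗ = 1.0195
  T = 364.9 K: ΣzᵢP/Pᵢˢᵃᵗ = 0.9294
  T = 362.4 K: ΣzᵢP/Pᵢˢᵃᵗ = 0.9740
Interpolating between 360.0 K and 362.4 K gives T ≈ 361.0 K.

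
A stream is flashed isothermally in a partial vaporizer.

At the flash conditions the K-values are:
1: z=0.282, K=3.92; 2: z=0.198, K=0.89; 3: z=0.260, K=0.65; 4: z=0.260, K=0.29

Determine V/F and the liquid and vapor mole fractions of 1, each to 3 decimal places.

V/F = 0.392, x_1 = 0.132, y_1 = 0.516

Material balance + equilibrium reduce to Σ zᵢ(Kᵢ−1)/(1+V/F(Kᵢ−1)) = 0.
Feasibility: ΣzᵢKᵢ = 1.526, Σzᵢ/Kᵢ = 1.591 — both > 1, two phases present.
Newton–Raphson from V/F = 0.5:
  V/F = 0.500: g = -0.0848, g' = -0.762 → V/F = 0.389
  V/F = 0.389: g = 0.0027, g' = -0.823 → V/F = 0.392
Converged at V/F = 0.392.
Compositions from xᵢ = zᵢ/(1+V/F(Kᵢ−1)), yᵢ = Kᵢxᵢ:
  1: x = 0.132, y = 0.516
  2: x = 0.207, y = 0.184
  3: x = 0.301, y = 0.196
  4: x = 0.360, y = 0.104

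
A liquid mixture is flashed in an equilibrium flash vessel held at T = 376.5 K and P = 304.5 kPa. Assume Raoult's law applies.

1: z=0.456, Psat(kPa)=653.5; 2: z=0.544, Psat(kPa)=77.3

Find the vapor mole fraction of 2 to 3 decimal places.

Raoult's law: Kᵢ = Pᵢˢᵃᵗ/P = Pᵢˢᵃᵗ/304.5.
  K_1 = 653.5/304.5 = 2.14614, K_2 = 77.3/304.5 = 0.25386
Rachford–Rice: g(V/F) = Σ zᵢ(Kᵢ−1)/(1+V/F(Kᵢ−1)) = 0.
g(0) = ΣzᵢKᵢ − 1 = 0.117 and g(1) = 1 − Σzᵢ/Kᵢ = -1.355, so a root lies in (0, 1).
Binary case is linear: z₁(K₁−1)(1+V/F(K₂−1)) + z₂(K₂−1)(1+V/F(K₁−1)) = 0
⇒ V/F = [z₁(K₁−1)+z₂(K₂−1)] / [−(K₁−1)(K₂−1)] = 0.1167/0.8552 = 0.137
Compositions from xᵢ = zᵢ/(1+V/F(Kᵢ−1)), yᵢ = Kᵢxᵢ:
  1: x = 0.394, y = 0.846
  2: x = 0.606, y = 0.154

y_2 = 0.154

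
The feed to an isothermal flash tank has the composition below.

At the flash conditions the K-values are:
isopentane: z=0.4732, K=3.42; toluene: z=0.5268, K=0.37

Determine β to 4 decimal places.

Let β = V/F and solve Σ zᵢ(Kᵢ−1)/(1+β(Kᵢ−1)) = 0.
Feasibility: ΣzᵢKᵢ = 1.8133, Σzᵢ/Kᵢ = 1.5621 — both > 1, two phases present.
Newton iteration, β⁰ = 0.56:
  β = 0.5600: g = -0.02658, g' = -0.9988 → β = 0.5334
Converged at β = 0.5334.

β = 0.5334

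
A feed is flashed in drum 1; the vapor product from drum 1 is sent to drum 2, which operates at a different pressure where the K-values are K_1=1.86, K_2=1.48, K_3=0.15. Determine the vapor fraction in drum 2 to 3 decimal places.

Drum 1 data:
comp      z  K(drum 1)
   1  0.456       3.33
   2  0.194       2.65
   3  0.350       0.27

V/F (drum 2) = 0.668

Drum 1:
Rachford–Rice: g(ψ₁) = Σ zᵢ(Kᵢ−1)/(1+ψ₁(Kᵢ−1)) = 0.
g(0) = ΣzᵢKᵢ − 1 = 1.127 and g(1) = 1 − Σzᵢ/Kᵢ = -0.506, so a root lies in (0, 1).
Newton–Raphson from ψ₁ = 0.52:
  ψ₁ = 0.520: g = 0.2409, g' = -1.144 → ψ₁ = 0.731
  ψ₁ = 0.731: g = -0.0092, g' = -1.304 → ψ₁ = 0.724
Converged at ψ₁ = 0.724.
Drum-1 compositions:
  1: x = 0.170, y = 0.565
  2: x = 0.088, y = 0.234
  3: x = 0.742, y = 0.200
Drum-2 feed = drum-1 vapor: z₂ = (0.5654, 0.2343, 0.2003).
Drum 2:
Let ψ₂ = V/F and solve Σ zᵢ(Kᵢ−1)/(1+ψ₂(Kᵢ−1)) = 0.
Feasibility: ΣzᵢKᵢ = 1.428, Σzᵢ/Kᵢ = 1.798 — both > 1, two phases present.
Newton–Raphson from ψ₂ = 0.5:
  ψ₂ = 0.500: g = 0.1347, g' = -0.677 → ψ₂ = 0.699
  ψ₂ = 0.699: g = -0.0314, g' = -1.071 → ψ₂ = 0.670
  ψ₂ = 0.670: g = -0.0014, g' = -0.979 → ψ₂ = 0.668
Converged at ψ₂ = 0.668.
  1: x = 0.359, y = 0.668
  2: x = 0.177, y = 0.263
  3: x = 0.463, y = 0.070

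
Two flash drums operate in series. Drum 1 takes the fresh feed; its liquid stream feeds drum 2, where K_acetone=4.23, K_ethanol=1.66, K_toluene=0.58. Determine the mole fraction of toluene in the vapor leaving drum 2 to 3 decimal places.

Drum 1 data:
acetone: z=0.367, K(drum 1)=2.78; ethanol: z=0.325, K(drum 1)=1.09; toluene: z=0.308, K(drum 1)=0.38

Drum 1:
Rachford–Rice: g(ψ₁) = Σ zᵢ(Kᵢ−1)/(1+ψ₁(Kᵢ−1)) = 0.
Check two-phase: ΣzᵢKᵢ = 1.492 > 1 and Σzᵢ/Kᵢ = 1.241 > 1, so g(0) = 0.492 > 0 and g(1) = -0.241 < 0.
Newton–Raphson from ψ₁ = 0.5:
  ψ₁ = 0.500: g = 0.0969, g' = -0.577 → ψ₁ = 0.668
Converged at ψ₁ = 0.668.
Drum-1 compositions:
  acetone: x = 0.168, y = 0.466
  ethanol: x = 0.307, y = 0.334
  toluene: x = 0.526, y = 0.200
Drum-2 feed = drum-1 liquid: z₂ = (0.1676, 0.3066, 0.5258).
Drum 2:
Material balance + equilibrium reduce to Σ zᵢ(Kᵢ−1)/(1+ψ₂(Kᵢ−1)) = 0.
g(0) = ΣzᵢKᵢ − 1 = 0.523 and g(1) = 1 − Σzᵢ/Kᵢ = -0.131, so a root lies in (0, 1).
Newton–Raphson from ψ₂ = 0.5:
  ψ₂ = 0.500: g = 0.0797, g' = -0.480 → ψ₂ = 0.666
  ψ₂ = 0.666: g = 0.0058, g' = -0.419 → ψ₂ = 0.680
Converged at ψ₂ = 0.680.
  acetone: x = 0.052, y = 0.222
  ethanol: x = 0.212, y = 0.351
  toluene: x = 0.736, y = 0.427

y_toluene (drum 2) = 0.427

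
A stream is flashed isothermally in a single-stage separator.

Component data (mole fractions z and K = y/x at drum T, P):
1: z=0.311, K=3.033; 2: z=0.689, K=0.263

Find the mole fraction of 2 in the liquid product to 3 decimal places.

Material balance + equilibrium reduce to Σ zᵢ(Kᵢ−1)/(1+V/F(Kᵢ−1)) = 0.
Check two-phase: ΣzᵢKᵢ = 1.124 > 1 and Σzᵢ/Kᵢ = 2.722 > 1, so g(0) = 0.124 > 0 and g(1) = -1.722 < 0.
Binary case is linear: z₁(K₁−1)(1+V/F(K₂−1)) + z₂(K₂−1)(1+V/F(K₁−1)) = 0
⇒ V/F = [z₁(K₁−1)+z₂(K₂−1)] / [−(K₁−1)(K₂−1)] = 0.1245/1.4983 = 0.083
Compositions from xᵢ = zᵢ/(1+V/F(Kᵢ−1)), yᵢ = Kᵢxᵢ:
  1: x = 0.266, y = 0.807
  2: x = 0.734, y = 0.193

x_2 = 0.734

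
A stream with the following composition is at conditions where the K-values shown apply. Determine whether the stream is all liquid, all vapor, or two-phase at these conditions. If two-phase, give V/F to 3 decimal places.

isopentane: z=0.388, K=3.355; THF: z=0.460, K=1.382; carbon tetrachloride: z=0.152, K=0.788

ΣzᵢKᵢ = 2.057; Σzᵢ/Kᵢ = 0.641.
Since Σzᵢ/Kᵢ < 1 the mixture is above its dew point — single vapor phase.

all vapor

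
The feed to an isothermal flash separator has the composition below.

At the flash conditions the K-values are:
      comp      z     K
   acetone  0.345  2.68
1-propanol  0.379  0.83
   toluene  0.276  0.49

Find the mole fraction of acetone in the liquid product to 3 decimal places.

x_acetone = 0.167

Material balance + equilibrium reduce to Σ zᵢ(Kᵢ−1)/(1+V/F(Kᵢ−1)) = 0.
g(0) = ΣzᵢKᵢ − 1 = 0.374 and g(1) = 1 − Σzᵢ/Kᵢ = -0.149, so a root lies in (0, 1).
Newton iteration, V/F⁰ = 0.4:
  V/F = 0.400: g = 0.1007, g' = -0.474 → V/F = 0.612
  V/F = 0.612: g = 0.0091, g' = -0.402 → V/F = 0.635
Converged at V/F = 0.635.
Compositions from xᵢ = zᵢ/(1+V/F(Kᵢ−1)), yᵢ = Kᵢxᵢ:
  acetone: x = 0.167, y = 0.447
  1-propanol: x = 0.425, y = 0.353
  toluene: x = 0.408, y = 0.200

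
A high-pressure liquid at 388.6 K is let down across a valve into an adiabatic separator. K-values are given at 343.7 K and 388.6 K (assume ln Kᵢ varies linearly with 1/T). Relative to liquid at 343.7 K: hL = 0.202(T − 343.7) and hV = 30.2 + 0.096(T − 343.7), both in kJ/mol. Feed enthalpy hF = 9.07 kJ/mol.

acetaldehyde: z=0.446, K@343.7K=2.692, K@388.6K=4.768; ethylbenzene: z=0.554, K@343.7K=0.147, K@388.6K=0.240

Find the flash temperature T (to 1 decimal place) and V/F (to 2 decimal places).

Adiabatic flash: solve Rachford–Rice at each trial T, then check hF = ψ·hV(T) + (1−ψ)·hL(T).
  T = 343.7 K: K = (2.692, 0.147), RR gives ψ = 0.195, H_out = 5.902 kJ/mol
  T = 388.6 K: K = (4.768, 0.240), RR gives ψ = 0.440, H_out = 20.259 kJ/mol
  T = 366.1 K: K = (3.644, 0.191), RR gives ψ = 0.341, H_out = 14.026 kJ/mol
  T = 354.9 K: K = (3.147, 0.168), RR gives ψ = 0.278, H_out = 10.329 kJ/mol
  T = 349.3 K: K = (2.914, 0.157), RR gives ψ = 0.240, H_out = 8.233 kJ/mol
  T = 352.1 K: K = (3.029, 0.163), RR gives ψ = 0.260, H_out = 9.306 kJ/mol
  T = 350.7 K: K = (2.971, 0.160), RR gives ψ = 0.250, H_out = 8.776 kJ/mol
Linear interpolation between T = 350.7 (H_out = 8.776) and T = 352.1 (H_out = 9.306) on hF = 9.07 gives T ≈ 351.5 K, at which ψ = 0.26.

T = 351.5 K, V/F = 0.26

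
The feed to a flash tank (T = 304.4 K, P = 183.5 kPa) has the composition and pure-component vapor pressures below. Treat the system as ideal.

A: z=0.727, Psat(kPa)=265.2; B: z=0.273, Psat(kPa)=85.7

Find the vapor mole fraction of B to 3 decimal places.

y_B = 0.213

Raoult's law: Kᵢ = Pᵢˢᵃᵗ/P = Pᵢˢᵃᵗ/183.5.
  K_A = 265.2/183.5 = 1.44523, K_B = 85.7/183.5 = 0.46703
Let ψ = V/F and solve Σ zᵢ(Kᵢ−1)/(1+ψ(Kᵢ−1)) = 0.
g(0) = ΣzᵢKᵢ − 1 = 0.178 and g(1) = 1 − Σzᵢ/Kᵢ = -0.088, so a root lies in (0, 1).
Binary case is linear: z₁(K₁−1)(1+ψ(K₂−1)) + z₂(K₂−1)(1+ψ(K₁−1)) = 0
⇒ ψ = [z₁(K₁−1)+z₂(K₂−1)] / [−(K₁−1)(K₂−1)] = 0.1782/0.2373 = 0.751
Compositions from xᵢ = zᵢ/(1+ψ(Kᵢ−1)), yᵢ = Kᵢxᵢ:
  A: x = 0.545, y = 0.787
  B: x = 0.455, y = 0.213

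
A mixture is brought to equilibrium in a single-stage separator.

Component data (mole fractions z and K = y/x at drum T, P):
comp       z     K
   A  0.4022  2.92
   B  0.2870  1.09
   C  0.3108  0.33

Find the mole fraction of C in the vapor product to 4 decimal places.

Let β = V/F and solve Σ zᵢ(Kᵢ−1)/(1+β(Kᵢ−1)) = 0.
g(0) = ΣzᵢKᵢ − 1 = 0.5898 and g(1) = 1 − Σzᵢ/Kᵢ = -0.3429, so a root lies in (0, 1).
Newton–Raphson from β = 0.57:
  β = 0.5700: g = 0.05638, g' = -0.7053 → β = 0.6499
  β = 0.6499: g = -0.00092, g' = -0.7333 → β = 0.6487
Converged at β = 0.6487.
Compositions from xᵢ = zᵢ/(1+β(Kᵢ−1)), yᵢ = Kᵢxᵢ:
  A: x = 0.1791, y = 0.5230
  B: x = 0.2712, y = 0.2956
  C: x = 0.5497, y = 0.1814

y_C = 0.1814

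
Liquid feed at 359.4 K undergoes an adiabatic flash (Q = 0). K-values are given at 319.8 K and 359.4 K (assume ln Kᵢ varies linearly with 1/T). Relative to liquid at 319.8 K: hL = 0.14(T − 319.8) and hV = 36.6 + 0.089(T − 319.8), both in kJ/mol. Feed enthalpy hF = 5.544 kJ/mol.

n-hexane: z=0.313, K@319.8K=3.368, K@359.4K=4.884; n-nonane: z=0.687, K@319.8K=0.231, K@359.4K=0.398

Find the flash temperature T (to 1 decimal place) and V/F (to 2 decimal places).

Adiabatic flash: solve Rachford–Rice at each trial T, then check hF = ψ·hV(T) + (1−ψ)·hL(T).
  T = 319.8 K: K = (3.368, 0.231), RR gives ψ = 0.117, H_out = 4.279 kJ/mol
  T = 359.4 K: K = (4.884, 0.398), RR gives ψ = 0.343, H_out = 17.407 kJ/mol
  T = 339.6 K: K = (4.100, 0.308), RR gives ψ = 0.231, H_out = 10.984 kJ/mol
  T = 329.7 K: K = (3.727, 0.268), RR gives ψ = 0.176, H_out = 7.725 kJ/mol
  T = 324.8 K: K = (3.547, 0.249), RR gives ψ = 0.147, H_out = 6.051 kJ/mol
  T = 322.3 K: K = (3.457, 0.240), RR gives ψ = 0.132, H_out = 5.174 kJ/mol
  T = 323.6 K: K = (3.504, 0.245), RR gives ψ = 0.140, H_out = 5.633 kJ/mol
Linear interpolation between T = 322.3 (H_out = 5.174) and T = 323.6 (H_out = 5.633) on hF = 5.544 gives T ≈ 323.3 K, at which ψ = 0.14.

T = 323.3 K, V/F = 0.14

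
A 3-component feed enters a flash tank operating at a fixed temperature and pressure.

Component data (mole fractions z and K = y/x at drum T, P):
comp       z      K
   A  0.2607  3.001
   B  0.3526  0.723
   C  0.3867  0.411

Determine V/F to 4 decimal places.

Rachford–Rice: g(V/F) = Σ zᵢ(Kᵢ−1)/(1+V/F(Kᵢ−1)) = 0.
g(0) = ΣzᵢKᵢ − 1 = 0.1962 and g(1) = 1 − Σzᵢ/Kᵢ = -0.5154, so a root lies in (0, 1).
Newton iteration, V/F⁰ = 0.53:
  V/F = 0.5300: g = -0.19245, g' = -0.5666 → V/F = 0.1903
  V/F = 0.1903: g = 0.01815, g' = -0.7478 → V/F = 0.2146
  V/F = 0.2146: g = 0.00038, g' = -0.7172 → V/F = 0.2151
Converged at V/F = 0.2151.

V/F = 0.2151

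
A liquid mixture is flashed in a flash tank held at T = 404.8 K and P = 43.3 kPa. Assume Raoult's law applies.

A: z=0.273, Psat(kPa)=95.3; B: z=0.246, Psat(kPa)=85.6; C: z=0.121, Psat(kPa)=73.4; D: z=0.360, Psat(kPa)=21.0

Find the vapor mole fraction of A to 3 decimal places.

Raoult's law: Kᵢ = Pᵢˢᵃᵗ/P = Pᵢˢᵃᵗ/43.3.
  K_A = 95.3/43.3 = 2.20092, K_B = 85.6/43.3 = 1.97691, K_C = 73.4/43.3 = 1.69515, K_D = 21.0/43.3 = 0.48499
Material balance + equilibrium reduce to Σ zᵢ(Kᵢ−1)/(1+ψ(Kᵢ−1)) = 0.
Check two-phase: ΣzᵢKᵢ = 1.467 > 1 and Σzᵢ/Kᵢ = 1.062 > 1, so g(0) = 0.467 > 0 and g(1) = -0.062 < 0.
Iterate (Newton) starting at ψ = 0.61:
  ψ = 0.610: g = 0.1285, g' = -0.455 → ψ = 0.892
  ψ = 0.892: g = -0.0045, g' = -0.508 → ψ = 0.883
Converged at ψ = 0.883.
Compositions from xᵢ = zᵢ/(1+ψ(Kᵢ−1)), yᵢ = Kᵢxᵢ:
  A: x = 0.132, y = 0.292
  B: x = 0.132, y = 0.261
  C: x = 0.075, y = 0.127
  D: x = 0.661, y = 0.320

y_A = 0.292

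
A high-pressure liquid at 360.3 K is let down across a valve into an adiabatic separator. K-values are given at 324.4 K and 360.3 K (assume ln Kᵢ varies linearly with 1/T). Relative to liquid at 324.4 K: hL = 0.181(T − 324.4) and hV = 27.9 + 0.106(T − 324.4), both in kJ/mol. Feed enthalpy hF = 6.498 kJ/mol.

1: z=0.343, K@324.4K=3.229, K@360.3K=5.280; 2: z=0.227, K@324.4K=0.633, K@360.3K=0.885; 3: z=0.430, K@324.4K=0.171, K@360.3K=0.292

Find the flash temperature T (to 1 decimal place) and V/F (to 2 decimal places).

T = 326.0 K, V/F = 0.22

Adiabatic flash: solve Rachford–Rice at each trial T, then check hF = ψ·hV(T) + (1−ψ)·hL(T).
  T = 324.4 K: K = (3.229, 0.633, 0.171), RR gives ψ = 0.209, H_out = 5.835 kJ/mol
  T = 360.3 K: K = (5.280, 0.885, 0.292), RR gives ψ = 0.473, H_out = 18.422 kJ/mol
  T = 342.4 K: K = (4.185, 0.755, 0.227), RR gives ψ = 0.350, H_out = 12.552 kJ/mol
  T = 333.4 K: K = (3.689, 0.693, 0.198), RR gives ψ = 0.284, H_out = 9.358 kJ/mol
  T = 328.9 K: K = (3.455, 0.663, 0.184), RR gives ψ = 0.248, H_out = 7.649 kJ/mol
  T = 326.6 K: K = (3.338, 0.648, 0.177), RR gives ψ = 0.229, H_out = 6.736 kJ/mol
Linear interpolation between T = 324.4 (H_out = 5.835) and T = 326.6 (H_out = 6.736) on hF = 6.498 gives T ≈ 326.0 K, at which ψ = 0.22.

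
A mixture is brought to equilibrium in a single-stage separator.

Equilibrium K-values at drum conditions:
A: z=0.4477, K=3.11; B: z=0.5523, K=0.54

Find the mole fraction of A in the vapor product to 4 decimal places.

y_A = 0.5567

Let ψ = V/F and solve Σ zᵢ(Kᵢ−1)/(1+ψ(Kᵢ−1)) = 0.
g(0) = ΣzᵢKᵢ − 1 = 0.6906 and g(1) = 1 − Σzᵢ/Kᵢ = -0.1667, so a root lies in (0, 1).
Binary case is linear: z₁(K₁−1)(1+ψ(K₂−1)) + z₂(K₂−1)(1+ψ(K₁−1)) = 0
⇒ ψ = [z₁(K₁−1)+z₂(K₂−1)] / [−(K₁−1)(K₂−1)] = 0.69059/0.97060 = 0.7115
Compositions from xᵢ = zᵢ/(1+ψ(Kᵢ−1)), yᵢ = Kᵢxᵢ:
  A: x = 0.1790, y = 0.5567
  B: x = 0.8210, y = 0.4433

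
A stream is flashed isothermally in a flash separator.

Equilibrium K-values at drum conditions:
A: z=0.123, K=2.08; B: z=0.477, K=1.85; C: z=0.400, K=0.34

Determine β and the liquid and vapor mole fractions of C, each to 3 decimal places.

Iterate (Newton) starting at β = 0.66:
  β = 0.660: g = -0.1305, g' = -0.737 → β = 0.483
  β = 0.483: g = -0.0128, g' = -0.611 → β = 0.462
Converged at β = 0.462.
Compositions from xᵢ = zᵢ/(1+β(Kᵢ−1)), yᵢ = Kᵢxᵢ:
  A: x = 0.082, y = 0.171
  B: x = 0.343, y = 0.634
  C: x = 0.575, y = 0.196

β = 0.462, x_C = 0.575, y_C = 0.196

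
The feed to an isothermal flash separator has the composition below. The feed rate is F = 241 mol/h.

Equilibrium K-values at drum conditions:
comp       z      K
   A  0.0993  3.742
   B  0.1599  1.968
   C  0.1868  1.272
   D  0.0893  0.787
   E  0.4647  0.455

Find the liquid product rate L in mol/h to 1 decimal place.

L = 171.8 mol/h

Rachford–Rice: g(ψ) = Σ zᵢ(Kᵢ−1)/(1+ψ(Kᵢ−1)) = 0.
g(0) = ΣzᵢKᵢ − 1 = 0.2056 and g(1) = 1 − Σzᵢ/Kᵢ = -0.3894, so a root lies in (0, 1).
Iterate (Newton) starting at ψ = 0.44:
  ψ = 0.4400: g = -0.07681, g' = -0.4818 → ψ = 0.2806
  ψ = 0.2806: g = 0.00360, g' = -0.5400 → ψ = 0.2873
Converged at ψ = 0.2873.
Then V = ψ·F = 0.2873·241 = 69.2 mol/h and L = F − V = 171.8 mol/h.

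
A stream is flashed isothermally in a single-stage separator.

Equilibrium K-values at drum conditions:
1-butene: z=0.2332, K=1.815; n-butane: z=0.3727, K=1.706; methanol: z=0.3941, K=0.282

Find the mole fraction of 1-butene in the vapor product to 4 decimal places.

y_1-butene = 0.3365

Material balance + equilibrium reduce to Σ zᵢ(Kᵢ−1)/(1+β(Kᵢ−1)) = 0.
g(0) = ΣzᵢKᵢ − 1 = 0.1702 and g(1) = 1 − Σzᵢ/Kᵢ = -0.7445, so a root lies in (0, 1).
Newton iteration, β⁰ = 0.5:
  β = 0.5000: g = -0.11193, g' = -0.6741 → β = 0.3340
  β = 0.3340: g = -0.00990, g' = -0.5689 → β = 0.3166
  β = 0.3166: g = -0.00006, g' = -0.5622 → β = 0.3165
Converged at β = 0.3165.
Compositions from xᵢ = zᵢ/(1+β(Kᵢ−1)), yᵢ = Kᵢxᵢ:
  1-butene: x = 0.1854, y = 0.3365
  n-butane: x = 0.3046, y = 0.5197
  methanol: x = 0.5100, y = 0.1438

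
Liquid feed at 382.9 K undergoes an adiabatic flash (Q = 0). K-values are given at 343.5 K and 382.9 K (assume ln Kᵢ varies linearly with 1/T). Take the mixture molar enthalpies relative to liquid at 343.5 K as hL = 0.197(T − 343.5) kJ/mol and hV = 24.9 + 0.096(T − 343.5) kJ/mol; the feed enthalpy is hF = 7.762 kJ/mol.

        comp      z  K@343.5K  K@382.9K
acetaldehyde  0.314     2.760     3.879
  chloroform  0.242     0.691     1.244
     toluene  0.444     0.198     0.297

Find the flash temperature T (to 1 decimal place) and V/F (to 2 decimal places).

T = 356.3 K, V/F = 0.22

Adiabatic flash: solve Rachford–Rice at each trial T, then check hF = ψ·hV(T) + (1−ψ)·hL(T).
  T = 343.5 K: K = (2.760, 0.691, 0.198), RR gives ψ = 0.105, H_out = 2.622 kJ/mol
  T = 382.9 K: K = (3.879, 1.244, 0.297), RR gives ψ = 0.440, H_out = 16.971 kJ/mol
  T = 363.2 K: K = (3.302, 0.942, 0.245), RR gives ψ = 0.280, H_out = 10.304 kJ/mol
  T = 353.4 K: K = (3.028, 0.811, 0.221), RR gives ψ = 0.196, H_out = 6.635 kJ/mol
  T = 358.3 K: K = (3.164, 0.875, 0.233), RR gives ψ = 0.239, H_out = 8.502 kJ/mol
  T = 355.9 K: K = (3.097, 0.843, 0.227), RR gives ψ = 0.218, H_out = 7.596 kJ/mol
Linear interpolation between T = 355.9 (H_out = 7.596) and T = 358.3 (H_out = 8.502) on hF = 7.762 gives T ≈ 356.3 K, at which ψ = 0.22.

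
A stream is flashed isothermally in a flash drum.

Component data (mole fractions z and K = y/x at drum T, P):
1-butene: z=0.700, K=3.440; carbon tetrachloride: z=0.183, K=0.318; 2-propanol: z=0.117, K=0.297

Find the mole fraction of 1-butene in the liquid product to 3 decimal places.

x_1-butene = 0.221

Material balance + equilibrium reduce to Σ zᵢ(Kᵢ−1)/(1+V/F(Kᵢ−1)) = 0.
g(0) = ΣzᵢKᵢ − 1 = 1.501 and g(1) = 1 − Σzᵢ/Kᵢ = -0.173, so a root lies in (0, 1).
Newton iteration, V/F⁰ = 0.5:
  V/F = 0.500: g = 0.4531, g' = -1.179 → V/F = 0.884
  V/F = 0.884: g = 0.0090, g' = -1.362 → V/F = 0.891
Converged at V/F = 0.891.
Compositions from xᵢ = zᵢ/(1+V/F(Kᵢ−1)), yᵢ = Kᵢxᵢ:
  1-butene: x = 0.221, y = 0.759
  carbon tetrachloride: x = 0.466, y = 0.148
  2-propanol: x = 0.313, y = 0.093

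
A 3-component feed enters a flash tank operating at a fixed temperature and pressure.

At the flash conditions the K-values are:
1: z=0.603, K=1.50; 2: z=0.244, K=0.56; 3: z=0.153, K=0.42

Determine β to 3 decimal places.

Material balance + equilibrium reduce to Σ zᵢ(Kᵢ−1)/(1+β(Kᵢ−1)) = 0.
g(0) = ΣzᵢKᵢ − 1 = 0.105 and g(1) = 1 − Σzᵢ/Kᵢ = -0.202, so a root lies in (0, 1).
Newton–Raphson from β = 0.31:
  β = 0.310: g = 0.0285, g' = -0.253 → β = 0.423
  β = 0.423: g = -0.0006, g' = -0.264 → β = 0.421
Converged at β = 0.421.

β = 0.421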